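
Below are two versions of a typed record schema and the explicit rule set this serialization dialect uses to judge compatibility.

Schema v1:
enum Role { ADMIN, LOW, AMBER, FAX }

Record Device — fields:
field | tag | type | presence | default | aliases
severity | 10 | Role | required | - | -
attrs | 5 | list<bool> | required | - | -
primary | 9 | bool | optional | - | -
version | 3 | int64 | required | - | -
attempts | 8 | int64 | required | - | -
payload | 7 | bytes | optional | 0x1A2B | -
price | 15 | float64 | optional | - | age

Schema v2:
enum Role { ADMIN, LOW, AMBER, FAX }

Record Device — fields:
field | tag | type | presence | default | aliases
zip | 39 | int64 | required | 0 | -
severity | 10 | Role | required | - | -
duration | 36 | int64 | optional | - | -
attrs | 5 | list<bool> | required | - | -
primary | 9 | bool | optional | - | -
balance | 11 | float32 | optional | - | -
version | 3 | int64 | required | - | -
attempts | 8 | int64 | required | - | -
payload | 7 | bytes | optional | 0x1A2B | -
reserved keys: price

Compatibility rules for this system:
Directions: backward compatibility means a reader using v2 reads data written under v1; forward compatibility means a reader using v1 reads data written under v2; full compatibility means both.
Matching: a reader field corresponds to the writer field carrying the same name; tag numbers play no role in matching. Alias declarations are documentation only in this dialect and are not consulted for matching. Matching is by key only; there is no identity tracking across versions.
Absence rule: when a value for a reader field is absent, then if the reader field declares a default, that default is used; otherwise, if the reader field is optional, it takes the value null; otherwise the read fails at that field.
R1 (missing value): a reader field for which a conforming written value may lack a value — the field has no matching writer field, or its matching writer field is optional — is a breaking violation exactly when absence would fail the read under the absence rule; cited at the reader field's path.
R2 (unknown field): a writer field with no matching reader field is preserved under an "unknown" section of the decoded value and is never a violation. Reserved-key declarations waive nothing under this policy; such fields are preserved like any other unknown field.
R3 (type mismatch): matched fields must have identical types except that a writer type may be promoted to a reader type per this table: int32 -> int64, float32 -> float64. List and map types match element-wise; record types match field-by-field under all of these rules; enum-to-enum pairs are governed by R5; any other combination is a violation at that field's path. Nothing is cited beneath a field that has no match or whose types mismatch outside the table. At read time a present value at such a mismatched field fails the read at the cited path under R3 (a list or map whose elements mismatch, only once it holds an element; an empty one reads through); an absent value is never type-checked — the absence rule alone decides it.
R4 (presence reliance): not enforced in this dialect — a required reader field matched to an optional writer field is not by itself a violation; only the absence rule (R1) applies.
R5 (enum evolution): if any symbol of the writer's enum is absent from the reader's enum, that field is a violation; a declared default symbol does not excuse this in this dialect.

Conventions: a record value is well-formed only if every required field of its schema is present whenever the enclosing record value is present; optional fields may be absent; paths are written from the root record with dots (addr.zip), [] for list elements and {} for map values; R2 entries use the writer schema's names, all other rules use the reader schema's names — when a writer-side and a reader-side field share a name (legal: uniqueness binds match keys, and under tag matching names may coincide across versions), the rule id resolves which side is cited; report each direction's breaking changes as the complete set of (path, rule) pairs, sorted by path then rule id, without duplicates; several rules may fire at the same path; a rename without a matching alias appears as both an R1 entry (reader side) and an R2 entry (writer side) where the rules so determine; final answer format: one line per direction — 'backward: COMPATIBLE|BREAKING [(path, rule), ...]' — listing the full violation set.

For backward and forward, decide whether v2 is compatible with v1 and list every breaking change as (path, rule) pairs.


backward: COMPATIBLE []; forward: COMPATIBLE []

in Device below, arrows point writer -> reader
backward pass over Device, reader schema v2, writer schema v1:
  zip: no writer-side match
  severity <- severity (Role -> Role, writer required)
  duration: no writer-side match
  attrs <- attrs (list<bool> -> list<bool>, writer required)
  primary <- primary (bool -> bool, writer optional)
  balance: no writer-side match
  version <- version (int64 -> int64, writer required)
  attempts <- attempts (int64 -> int64, writer required)
  payload <- payload (bytes -> bytes, writer optional)
  leftover writer field: price
  => no violations; backward on Device: COMPATIBLE
forward pass over Device, reader schema v1, writer schema v2:
  severity <- severity (Role -> Role, writer required)
  attrs <- attrs (list<bool> -> list<bool>, writer required)
  primary <- primary (bool -> bool, writer optional)
  version <- version (int64 -> int64, writer required)
  attempts <- attempts (int64 -> int64, writer required)
  payload <- payload (bytes -> bytes, writer optional)
  price: no writer-side match
  leftover writer field: zip
  leftover writer field: duration
  leftover writer field: balance
  => no violations; forward on Device: COMPATIBLE


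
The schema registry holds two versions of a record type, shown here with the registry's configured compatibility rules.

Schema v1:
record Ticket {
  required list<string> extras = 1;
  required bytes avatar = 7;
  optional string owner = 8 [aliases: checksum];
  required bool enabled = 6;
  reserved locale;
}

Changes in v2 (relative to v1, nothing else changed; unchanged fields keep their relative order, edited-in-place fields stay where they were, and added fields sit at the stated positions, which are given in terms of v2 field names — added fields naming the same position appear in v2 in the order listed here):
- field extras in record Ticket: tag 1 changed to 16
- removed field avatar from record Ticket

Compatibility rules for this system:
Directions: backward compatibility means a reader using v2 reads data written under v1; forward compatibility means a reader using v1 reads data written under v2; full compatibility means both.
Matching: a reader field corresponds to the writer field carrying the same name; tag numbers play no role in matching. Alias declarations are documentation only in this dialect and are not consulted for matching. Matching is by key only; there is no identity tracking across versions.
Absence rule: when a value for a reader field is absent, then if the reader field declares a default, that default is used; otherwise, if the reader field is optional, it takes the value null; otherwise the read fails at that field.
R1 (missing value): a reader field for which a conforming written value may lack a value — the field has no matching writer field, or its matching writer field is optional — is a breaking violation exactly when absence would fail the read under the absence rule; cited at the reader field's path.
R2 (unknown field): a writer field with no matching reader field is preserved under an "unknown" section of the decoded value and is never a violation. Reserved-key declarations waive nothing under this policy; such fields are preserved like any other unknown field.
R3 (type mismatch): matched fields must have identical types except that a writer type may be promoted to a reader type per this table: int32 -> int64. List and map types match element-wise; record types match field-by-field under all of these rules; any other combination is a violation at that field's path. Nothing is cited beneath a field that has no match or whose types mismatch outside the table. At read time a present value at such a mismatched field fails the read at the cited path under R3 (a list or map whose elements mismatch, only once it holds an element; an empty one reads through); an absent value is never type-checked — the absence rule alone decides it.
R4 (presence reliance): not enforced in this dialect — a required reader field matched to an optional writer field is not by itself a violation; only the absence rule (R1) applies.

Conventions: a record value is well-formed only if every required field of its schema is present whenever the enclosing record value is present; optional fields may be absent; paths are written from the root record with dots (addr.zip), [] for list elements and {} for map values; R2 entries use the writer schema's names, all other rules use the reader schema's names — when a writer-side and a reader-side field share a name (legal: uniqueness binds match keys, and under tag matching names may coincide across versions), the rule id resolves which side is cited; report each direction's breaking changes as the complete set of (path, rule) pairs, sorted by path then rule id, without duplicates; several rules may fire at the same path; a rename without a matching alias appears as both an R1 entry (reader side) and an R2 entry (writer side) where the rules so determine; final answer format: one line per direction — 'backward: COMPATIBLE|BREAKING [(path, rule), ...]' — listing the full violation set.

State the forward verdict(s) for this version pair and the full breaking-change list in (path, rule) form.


forward: BREAKING [(avatar, R1)]

the writer's type comes first in each Ticket pair
forward for Ticket (reader v1, writer v2):
  writer required, list<string> -> list<string>: reader extras maps from writer extras
  no writer field matches reader avatar
  writer optional, string -> string: reader owner maps from writer owner
  writer required, bool -> bool: reader enabled maps from writer enabled
  R1 fires at avatar
  => forward: BREAKING (1)
remaining Ticket differences; none change what is asked:
  field extras in record Ticket: tag 1 changed to 16 -> fires no rule on Ticket, leaving the asked answer as it is


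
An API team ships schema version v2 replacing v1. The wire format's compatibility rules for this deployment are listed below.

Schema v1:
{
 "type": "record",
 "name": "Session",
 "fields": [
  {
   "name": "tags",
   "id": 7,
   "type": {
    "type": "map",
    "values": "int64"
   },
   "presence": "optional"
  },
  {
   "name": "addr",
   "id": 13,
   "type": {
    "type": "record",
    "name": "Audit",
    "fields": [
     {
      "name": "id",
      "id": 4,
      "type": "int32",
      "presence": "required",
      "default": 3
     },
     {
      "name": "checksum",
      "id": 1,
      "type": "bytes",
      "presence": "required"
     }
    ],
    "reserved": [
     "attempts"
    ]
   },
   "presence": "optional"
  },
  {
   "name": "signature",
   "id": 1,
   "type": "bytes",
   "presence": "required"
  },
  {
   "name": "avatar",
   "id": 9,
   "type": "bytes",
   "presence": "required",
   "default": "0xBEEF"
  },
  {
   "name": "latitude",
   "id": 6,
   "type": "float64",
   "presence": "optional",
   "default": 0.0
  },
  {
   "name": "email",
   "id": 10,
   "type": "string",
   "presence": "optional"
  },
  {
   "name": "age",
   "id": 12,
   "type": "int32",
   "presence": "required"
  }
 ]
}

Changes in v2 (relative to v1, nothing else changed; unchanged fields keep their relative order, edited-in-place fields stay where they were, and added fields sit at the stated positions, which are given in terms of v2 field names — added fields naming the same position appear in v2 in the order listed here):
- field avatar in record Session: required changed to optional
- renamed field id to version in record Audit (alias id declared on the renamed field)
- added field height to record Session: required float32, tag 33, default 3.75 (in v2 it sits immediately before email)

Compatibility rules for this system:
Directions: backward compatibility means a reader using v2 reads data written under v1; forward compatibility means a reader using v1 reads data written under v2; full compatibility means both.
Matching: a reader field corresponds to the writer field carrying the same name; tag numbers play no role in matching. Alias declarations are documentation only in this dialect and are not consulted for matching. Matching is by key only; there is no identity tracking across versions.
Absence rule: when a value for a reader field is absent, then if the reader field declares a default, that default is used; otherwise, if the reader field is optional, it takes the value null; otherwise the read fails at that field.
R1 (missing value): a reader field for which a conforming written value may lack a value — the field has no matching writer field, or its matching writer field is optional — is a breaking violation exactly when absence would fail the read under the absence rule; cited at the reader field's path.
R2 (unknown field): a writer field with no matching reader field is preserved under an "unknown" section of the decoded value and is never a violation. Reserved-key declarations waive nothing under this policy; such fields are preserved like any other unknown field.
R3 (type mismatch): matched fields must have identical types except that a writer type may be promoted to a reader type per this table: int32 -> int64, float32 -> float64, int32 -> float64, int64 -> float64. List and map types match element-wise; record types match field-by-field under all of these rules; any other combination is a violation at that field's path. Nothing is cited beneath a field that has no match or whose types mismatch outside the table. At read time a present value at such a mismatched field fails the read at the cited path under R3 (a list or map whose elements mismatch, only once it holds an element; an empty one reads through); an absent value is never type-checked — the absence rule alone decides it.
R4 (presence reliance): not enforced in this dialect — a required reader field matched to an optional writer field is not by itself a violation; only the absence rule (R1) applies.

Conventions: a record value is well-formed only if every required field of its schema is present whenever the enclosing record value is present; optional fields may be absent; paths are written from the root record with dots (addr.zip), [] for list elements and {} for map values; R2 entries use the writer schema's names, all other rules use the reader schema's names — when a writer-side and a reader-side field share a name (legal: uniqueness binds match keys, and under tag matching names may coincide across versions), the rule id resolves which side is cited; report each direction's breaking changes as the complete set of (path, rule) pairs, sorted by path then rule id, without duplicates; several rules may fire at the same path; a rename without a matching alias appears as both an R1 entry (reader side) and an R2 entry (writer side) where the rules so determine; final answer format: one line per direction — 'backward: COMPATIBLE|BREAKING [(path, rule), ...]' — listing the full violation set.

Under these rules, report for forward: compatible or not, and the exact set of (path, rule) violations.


forward: COMPATIBLE []

the writer's type comes first in each Session pair
forward analysis of Session with v1 as reader and v2 as writer:
  writer optional, map<string, int64> -> map<string, int64>: reader tags maps from writer tags
  writer optional, Audit -> Audit: reader addr maps from writer addr
  writer required, bytes -> bytes: reader signature maps from writer signature
  writer optional, bytes -> bytes: reader avatar maps from writer avatar
  writer optional, float64 -> float64: reader latitude maps from writer latitude
  writer optional, string -> string: reader email maps from writer email
  writer required, int32 -> int32: reader age maps from writer age
  writer height: unknown to reader
  addr.id: no writer-side match
  writer required, bytes -> bytes: reader addr.checksum maps from writer addr.checksum
  writer addr.version: unknown to reader
  => forward: COMPATIBLE
the rest of the Session diff is inert for this question:
  field avatar in record Session: required changed to optional -> triggers nothing under Session's printed rules — same verdict
  renamed field id to version in record Audit (alias id declared on the renamed field) -> triggers nothing under Session's printed rules — same verdict
  added field height to record Session: required float32, tag 33, default 3.75 (in v2 it sits immediately before email) -> triggers nothing under Session's printed rules — same verdict


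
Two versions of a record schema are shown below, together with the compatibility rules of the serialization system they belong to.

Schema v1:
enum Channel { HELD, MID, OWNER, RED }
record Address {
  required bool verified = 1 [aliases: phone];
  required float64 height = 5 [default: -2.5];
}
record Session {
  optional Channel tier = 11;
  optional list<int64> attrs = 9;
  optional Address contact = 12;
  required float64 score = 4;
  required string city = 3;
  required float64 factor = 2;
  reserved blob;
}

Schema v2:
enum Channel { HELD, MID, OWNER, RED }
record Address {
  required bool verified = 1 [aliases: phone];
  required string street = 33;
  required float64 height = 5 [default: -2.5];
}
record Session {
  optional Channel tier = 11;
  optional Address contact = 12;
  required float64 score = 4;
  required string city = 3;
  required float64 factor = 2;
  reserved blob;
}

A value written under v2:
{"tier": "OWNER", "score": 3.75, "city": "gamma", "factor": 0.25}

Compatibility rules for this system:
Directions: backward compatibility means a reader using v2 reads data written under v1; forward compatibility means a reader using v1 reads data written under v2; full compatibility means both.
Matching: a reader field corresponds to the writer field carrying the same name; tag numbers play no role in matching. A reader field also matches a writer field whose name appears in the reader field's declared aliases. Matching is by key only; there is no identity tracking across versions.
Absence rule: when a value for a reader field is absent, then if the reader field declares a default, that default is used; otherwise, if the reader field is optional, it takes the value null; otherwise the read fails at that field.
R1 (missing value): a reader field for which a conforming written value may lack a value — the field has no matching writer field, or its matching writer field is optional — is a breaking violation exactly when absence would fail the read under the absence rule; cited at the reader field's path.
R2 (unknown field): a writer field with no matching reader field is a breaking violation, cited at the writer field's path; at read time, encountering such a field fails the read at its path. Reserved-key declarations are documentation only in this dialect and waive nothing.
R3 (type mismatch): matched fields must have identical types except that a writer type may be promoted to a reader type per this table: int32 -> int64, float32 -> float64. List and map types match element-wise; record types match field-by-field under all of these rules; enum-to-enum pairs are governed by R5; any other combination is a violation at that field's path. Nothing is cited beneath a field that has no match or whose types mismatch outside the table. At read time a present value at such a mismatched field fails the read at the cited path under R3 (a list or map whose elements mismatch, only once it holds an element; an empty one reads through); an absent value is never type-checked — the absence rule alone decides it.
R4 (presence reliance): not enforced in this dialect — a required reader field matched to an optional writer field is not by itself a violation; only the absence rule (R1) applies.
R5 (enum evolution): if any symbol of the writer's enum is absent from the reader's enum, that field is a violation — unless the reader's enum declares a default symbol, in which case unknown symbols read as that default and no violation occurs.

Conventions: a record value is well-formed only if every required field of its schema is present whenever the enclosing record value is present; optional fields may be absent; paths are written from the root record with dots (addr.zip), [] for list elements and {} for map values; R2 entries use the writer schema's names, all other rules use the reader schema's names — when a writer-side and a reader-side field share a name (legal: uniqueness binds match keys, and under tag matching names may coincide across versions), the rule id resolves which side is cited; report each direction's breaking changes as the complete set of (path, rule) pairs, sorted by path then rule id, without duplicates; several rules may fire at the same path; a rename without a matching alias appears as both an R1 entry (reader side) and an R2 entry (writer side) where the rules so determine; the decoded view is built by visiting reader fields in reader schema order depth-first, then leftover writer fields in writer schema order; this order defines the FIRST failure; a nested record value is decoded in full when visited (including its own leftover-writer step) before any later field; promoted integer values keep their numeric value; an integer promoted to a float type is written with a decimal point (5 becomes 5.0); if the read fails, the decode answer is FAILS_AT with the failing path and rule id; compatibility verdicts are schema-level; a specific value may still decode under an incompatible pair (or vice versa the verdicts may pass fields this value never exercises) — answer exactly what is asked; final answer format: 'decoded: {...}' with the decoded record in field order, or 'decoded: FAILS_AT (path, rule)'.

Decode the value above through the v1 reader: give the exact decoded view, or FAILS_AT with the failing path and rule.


each type pair in Session: writer, then reader
decoding the Session value with the v1 reader:
  tier := "OWNER"
  attrs := null (missing; optional => null)
  contact := null (missing; optional => null)
  score := 3.75
  city := "gamma"
  factor := 0.25
  => decoded: {"tier": "OWNER", "attrs": null, "contact": null, "score": 3.75, "city": "gamma", "factor": 0.25}
ruling out the remaining Session differences:
  removed field attrs from record Session -> matters for Session compatibility verdicts, not for this value's decode
  added field street to record Address: required string, tag 33 (in v2 it sits immediately before height) -> matters for Session compatibility verdicts, not for this value's decode

decoded: {"tier": "OWNER", "attrs": null, "contact": null, "score": 3.75, "city": "gamma", "factor": 0.25}


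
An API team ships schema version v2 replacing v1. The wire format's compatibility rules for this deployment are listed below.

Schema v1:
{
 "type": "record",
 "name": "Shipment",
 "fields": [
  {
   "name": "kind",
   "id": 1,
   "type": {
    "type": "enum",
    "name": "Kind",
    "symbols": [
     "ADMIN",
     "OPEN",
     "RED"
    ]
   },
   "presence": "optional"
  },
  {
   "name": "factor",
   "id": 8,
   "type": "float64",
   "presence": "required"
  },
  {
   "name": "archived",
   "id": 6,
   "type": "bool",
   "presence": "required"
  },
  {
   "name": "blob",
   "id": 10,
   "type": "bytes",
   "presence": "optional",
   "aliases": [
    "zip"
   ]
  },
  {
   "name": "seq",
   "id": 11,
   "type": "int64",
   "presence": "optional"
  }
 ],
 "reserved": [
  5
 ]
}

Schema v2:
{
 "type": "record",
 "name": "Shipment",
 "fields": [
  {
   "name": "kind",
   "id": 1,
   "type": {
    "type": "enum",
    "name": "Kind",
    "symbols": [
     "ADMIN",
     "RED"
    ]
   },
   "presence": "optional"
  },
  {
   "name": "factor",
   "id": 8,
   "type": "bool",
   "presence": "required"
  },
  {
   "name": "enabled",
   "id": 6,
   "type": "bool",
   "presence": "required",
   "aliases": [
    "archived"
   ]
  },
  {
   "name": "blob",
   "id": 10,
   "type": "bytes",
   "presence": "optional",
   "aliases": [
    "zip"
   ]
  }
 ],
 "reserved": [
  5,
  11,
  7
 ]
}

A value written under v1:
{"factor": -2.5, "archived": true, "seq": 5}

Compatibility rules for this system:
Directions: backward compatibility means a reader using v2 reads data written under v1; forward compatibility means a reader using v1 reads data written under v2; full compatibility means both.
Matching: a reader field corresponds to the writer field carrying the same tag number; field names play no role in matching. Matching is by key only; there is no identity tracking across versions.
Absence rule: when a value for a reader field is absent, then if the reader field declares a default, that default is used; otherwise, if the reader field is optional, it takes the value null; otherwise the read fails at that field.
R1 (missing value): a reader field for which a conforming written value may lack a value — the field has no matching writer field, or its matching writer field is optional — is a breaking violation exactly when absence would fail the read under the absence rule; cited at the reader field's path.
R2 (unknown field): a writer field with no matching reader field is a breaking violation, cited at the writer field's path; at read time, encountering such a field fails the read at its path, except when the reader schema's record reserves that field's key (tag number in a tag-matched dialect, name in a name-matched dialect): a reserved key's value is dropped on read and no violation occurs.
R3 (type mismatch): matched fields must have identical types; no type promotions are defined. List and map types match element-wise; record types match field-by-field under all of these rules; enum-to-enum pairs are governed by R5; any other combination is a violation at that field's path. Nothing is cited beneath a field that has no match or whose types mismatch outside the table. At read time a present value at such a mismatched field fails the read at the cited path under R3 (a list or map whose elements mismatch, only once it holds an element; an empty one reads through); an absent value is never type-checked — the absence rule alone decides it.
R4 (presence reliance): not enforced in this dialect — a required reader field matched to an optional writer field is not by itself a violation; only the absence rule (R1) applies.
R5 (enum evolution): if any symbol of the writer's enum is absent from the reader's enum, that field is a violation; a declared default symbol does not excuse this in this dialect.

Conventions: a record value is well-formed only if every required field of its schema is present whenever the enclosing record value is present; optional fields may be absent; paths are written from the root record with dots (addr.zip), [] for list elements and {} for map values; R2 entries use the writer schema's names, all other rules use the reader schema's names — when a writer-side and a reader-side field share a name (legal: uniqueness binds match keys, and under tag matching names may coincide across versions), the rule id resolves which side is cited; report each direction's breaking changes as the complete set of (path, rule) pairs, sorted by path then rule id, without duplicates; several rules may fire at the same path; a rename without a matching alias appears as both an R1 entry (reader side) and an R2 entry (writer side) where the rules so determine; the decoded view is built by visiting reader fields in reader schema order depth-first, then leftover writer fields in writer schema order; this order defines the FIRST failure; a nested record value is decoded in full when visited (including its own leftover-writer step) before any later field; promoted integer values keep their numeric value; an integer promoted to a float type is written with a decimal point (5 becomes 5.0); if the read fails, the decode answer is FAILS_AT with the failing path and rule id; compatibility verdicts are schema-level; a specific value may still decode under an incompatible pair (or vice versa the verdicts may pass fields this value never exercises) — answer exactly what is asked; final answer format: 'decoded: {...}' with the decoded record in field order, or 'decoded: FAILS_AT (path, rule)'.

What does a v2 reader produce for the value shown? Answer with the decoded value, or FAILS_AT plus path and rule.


arrows below run writer -> reader for Shipment
decoding the Shipment value with the v2 reader:
  kind := null (not supplied -> null)
  read fails at factor under R3
  => FAILS_AT (factor, R3)
the other Shipment changes do not affect what is asked:
  renamed field archived to enabled in record Shipment (alias archived declared on the renamed field) -> triggers nothing under the printed rules; the Shipment answer is the same either way
  removed field seq from record Shipment (its key 11 joins the reserved list) -> triggers nothing under the printed rules; the Shipment answer is the same either way
  enum Kind (field kind in record Shipment): symbol OPEN removed -> affects the rule determinations only; this particular Shipment value decodes identically

decoded: FAILS_AT (factor, R3)


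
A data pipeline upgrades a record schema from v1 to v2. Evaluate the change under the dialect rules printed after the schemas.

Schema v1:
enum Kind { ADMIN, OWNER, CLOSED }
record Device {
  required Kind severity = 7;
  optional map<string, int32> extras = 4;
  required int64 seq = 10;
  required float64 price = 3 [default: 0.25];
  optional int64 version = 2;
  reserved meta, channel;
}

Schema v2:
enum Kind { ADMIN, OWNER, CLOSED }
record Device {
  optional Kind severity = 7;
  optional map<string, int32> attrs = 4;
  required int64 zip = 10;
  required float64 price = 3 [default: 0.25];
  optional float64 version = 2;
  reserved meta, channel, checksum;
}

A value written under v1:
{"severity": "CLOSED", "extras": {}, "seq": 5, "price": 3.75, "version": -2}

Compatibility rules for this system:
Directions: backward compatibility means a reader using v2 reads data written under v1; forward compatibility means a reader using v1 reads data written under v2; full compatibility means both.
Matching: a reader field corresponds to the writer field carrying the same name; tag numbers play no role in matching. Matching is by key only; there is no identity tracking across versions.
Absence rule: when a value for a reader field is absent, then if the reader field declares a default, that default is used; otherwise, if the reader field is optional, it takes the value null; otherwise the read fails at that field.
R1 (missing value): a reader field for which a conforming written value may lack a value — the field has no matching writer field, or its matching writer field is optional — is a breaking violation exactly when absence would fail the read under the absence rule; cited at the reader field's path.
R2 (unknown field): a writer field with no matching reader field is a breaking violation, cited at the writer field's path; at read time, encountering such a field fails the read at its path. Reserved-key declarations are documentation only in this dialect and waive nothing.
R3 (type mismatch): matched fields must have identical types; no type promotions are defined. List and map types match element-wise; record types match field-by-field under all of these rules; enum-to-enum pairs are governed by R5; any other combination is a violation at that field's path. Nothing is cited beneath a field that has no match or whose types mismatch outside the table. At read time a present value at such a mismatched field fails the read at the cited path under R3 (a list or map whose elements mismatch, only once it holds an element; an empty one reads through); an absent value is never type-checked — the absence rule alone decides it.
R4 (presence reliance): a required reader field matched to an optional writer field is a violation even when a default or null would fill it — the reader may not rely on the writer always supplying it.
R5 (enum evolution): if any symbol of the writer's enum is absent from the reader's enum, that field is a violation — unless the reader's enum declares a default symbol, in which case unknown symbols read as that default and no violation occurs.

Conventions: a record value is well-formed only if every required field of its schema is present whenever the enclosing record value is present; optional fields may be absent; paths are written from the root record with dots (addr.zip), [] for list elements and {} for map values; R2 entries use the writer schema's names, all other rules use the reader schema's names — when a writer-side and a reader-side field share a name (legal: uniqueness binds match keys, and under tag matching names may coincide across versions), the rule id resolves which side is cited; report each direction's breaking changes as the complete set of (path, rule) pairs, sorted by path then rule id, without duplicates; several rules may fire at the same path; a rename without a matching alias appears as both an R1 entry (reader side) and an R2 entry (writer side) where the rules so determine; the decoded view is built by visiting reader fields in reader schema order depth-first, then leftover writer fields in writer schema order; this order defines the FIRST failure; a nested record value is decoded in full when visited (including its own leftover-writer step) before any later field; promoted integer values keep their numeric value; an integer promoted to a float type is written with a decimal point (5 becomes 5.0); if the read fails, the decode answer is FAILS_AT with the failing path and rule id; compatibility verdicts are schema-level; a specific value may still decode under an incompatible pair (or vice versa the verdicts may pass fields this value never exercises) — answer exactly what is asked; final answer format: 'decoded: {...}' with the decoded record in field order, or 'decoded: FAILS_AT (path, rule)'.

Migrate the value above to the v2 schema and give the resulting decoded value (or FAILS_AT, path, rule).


decoded: FAILS_AT (zip, R1)

each type pair in Device: writer, then reader
decoding the Device value with the v2 reader:
  severity := "CLOSED"
  attrs := null (not supplied -> null)
  read fails at zip under R1 (no fill)
  => FAILS_AT (zip, R1)
ruling out the remaining Device differences:
  field version in record Device: type int64 changed to float64 -> matters for Device compatibility verdicts, not for this value's decode
  renamed field extras to attrs in record Device -> matters for Device compatibility verdicts, not for this value's decode
  field severity in record Device: required changed to optional -> matters for Device compatibility verdicts, not for this value's decode


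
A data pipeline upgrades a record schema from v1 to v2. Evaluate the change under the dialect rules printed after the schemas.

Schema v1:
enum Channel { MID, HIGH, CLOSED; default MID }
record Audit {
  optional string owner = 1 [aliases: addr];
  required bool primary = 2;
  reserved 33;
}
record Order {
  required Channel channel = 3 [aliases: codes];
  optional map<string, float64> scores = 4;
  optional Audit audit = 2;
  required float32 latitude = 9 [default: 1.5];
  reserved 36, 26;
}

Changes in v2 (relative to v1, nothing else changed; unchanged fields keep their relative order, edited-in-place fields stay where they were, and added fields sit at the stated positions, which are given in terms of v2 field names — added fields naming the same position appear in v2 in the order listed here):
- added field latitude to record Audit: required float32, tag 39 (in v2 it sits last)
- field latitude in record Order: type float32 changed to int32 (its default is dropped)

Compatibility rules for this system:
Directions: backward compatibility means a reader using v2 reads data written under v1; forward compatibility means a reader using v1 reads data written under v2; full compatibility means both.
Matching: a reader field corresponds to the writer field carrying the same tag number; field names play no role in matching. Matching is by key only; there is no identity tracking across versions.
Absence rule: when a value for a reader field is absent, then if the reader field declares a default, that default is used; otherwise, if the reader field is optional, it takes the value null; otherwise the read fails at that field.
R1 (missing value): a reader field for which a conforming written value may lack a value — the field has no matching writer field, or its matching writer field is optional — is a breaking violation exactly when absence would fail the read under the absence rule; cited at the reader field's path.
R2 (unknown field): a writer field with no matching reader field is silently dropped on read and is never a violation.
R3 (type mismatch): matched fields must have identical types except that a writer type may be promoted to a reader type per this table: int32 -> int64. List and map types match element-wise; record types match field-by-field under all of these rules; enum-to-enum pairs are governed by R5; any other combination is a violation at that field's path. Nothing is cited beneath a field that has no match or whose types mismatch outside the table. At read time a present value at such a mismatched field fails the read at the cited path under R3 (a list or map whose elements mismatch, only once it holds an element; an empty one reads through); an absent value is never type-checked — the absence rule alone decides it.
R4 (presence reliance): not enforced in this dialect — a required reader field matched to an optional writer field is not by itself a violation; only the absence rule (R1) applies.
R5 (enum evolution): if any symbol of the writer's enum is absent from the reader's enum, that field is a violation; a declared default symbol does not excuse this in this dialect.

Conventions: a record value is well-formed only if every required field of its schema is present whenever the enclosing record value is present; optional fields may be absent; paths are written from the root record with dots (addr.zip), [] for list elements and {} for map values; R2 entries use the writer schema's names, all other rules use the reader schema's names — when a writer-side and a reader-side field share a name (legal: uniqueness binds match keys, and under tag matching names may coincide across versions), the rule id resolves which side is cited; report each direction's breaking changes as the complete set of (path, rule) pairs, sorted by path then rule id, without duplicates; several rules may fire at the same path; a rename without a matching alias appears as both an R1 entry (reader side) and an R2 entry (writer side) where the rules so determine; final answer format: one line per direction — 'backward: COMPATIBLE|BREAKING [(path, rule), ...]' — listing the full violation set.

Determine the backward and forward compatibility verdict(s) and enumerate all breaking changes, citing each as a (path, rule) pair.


backward: BREAKING [(audit.latitude, R1), (latitude, R3)]; forward: BREAKING [(latitude, R3)]

the writer's type comes first in each Order pair
backward analysis of Order with v2 as reader and v1 as writer:
  channel: paired with writer channel (Channel -> Channel; writer required)
  scores: paired with writer scores (map<string, float64> -> map<string, float64>; writer optional)
  audit: paired with writer audit (Audit -> Audit; writer optional)
  latitude: paired with writer latitude (float32 -> int32; writer required)
  audit.owner: paired with writer audit.owner (string -> string; writer optional)
  audit.primary: paired with writer audit.primary (bool -> bool; writer required)
  audit.latitude has no writer counterpart
  rule R1 violated at audit.latitude
  rule R3 violated at latitude
  backward on Order therefore BREAKING (2)
forward analysis of Order with v1 as reader and v2 as writer:
  channel: paired with writer channel (Channel -> Channel; writer required)
  scores: paired with writer scores (map<string, float64> -> map<string, float64>; writer optional)
  audit: paired with writer audit (Audit -> Audit; writer optional)
  latitude: paired with writer latitude (int32 -> float32; writer required)
  audit.owner: paired with writer audit.owner (string -> string; writer optional)
  audit.primary: paired with writer audit.primary (bool -> bool; writer required)
  writer audit.latitude: unknown to reader
  rule R3 violated at latitude
  forward on Order therefore BREAKING (1)
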